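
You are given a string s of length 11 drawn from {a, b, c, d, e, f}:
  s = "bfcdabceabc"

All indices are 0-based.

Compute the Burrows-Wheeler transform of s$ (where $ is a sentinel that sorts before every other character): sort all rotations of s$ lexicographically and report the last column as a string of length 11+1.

rank  rotation      last
    0  $bfcdabceabc  c
    1  abc$bfcdabce  e
    2  abceabc$bfcd  d
    3  bc$bfcdabcea  a
    4  bceabc$bfcda  a
    5  bfcdabceabc$  $
    6  c$bfcdabceab  b
    7  cdabceabc$bf  f
    8  ceabc$bfcdab  b
    9  dabceabc$bfc  c
   10  eabc$bfcdabc  c
   11  fcdabceabc$b  b

cedaa$bfbccb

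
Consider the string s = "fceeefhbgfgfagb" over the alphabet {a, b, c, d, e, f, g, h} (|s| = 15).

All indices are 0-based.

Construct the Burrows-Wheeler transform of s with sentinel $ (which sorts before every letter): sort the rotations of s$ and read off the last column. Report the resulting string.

bfghfceeg$geafbf

rank  rotation          last
    0  $fceeefhbgfgfagb  b
    1  agb$fceeefhbgfgf  f
    2  b$fceeefhbgfgfag  g
    3  bgfgfagb$fceeefh  h
    4  ceeefhbgfgfagb$f  f
    5  eeefhbgfgfagb$fc  c
    6  eefhbgfgfagb$fce  e
    7  efhbgfgfagb$fcee  e
    8  fagb$fceeefhbgfg  g
    9  fceeefhbgfgfagb$  $
   10  fgfagb$fceeefhbg  g
   11  fhbgfgfagb$fceee  e
   12  gb$fceeefhbgfgfa  a
   13  gfagb$fceeefhbgf  f
   14  gfgfagb$fceeefhb  b
   15  hbgfgfagb$fceeef  f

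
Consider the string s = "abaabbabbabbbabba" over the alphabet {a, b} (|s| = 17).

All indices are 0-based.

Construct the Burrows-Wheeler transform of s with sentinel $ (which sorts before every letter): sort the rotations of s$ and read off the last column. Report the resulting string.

rank  rotation            last
    0  $abaabbabbabbbabba  a
    1  a$abaabbabbabbbabb  b
    2  aabbabbabbbabba$ab  b
    3  abaabbabbabbbabba$  $
    4  abba$abaabbabbabbb  b
    5  abbabbabbbabba$aba  a
    6  abbabbbabba$abaabb  b
    7  abbbabba$abaabbabb  b
    8  ba$abaabbabbabbbab  b
    9  baabbabbabbbabba$a  a
   10  babba$abaabbabbabb  b
   11  babbabbbabba$abaab  b
   12  babbbabba$abaabbab  b
   13  bba$abaabbabbabbba  a
   14  bbabba$abaabbabbab  b
   15  bbabbabbbabba$abaa  a
   16  bbabbbabba$abaabba  a
   17  bbbabba$abaabbabba  a

abb$babbbabbbabaaa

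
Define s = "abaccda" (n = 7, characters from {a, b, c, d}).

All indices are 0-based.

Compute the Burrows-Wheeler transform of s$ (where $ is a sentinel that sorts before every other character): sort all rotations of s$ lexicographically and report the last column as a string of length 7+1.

rank  rotation  last
    0  $abaccda  a
    1  a$abaccd  d
    2  abaccda$  $
    3  accda$ab  b
    4  baccda$a  a
    5  ccda$aba  a
    6  cda$abac  c
    7  da$abacc  c

ad$baacc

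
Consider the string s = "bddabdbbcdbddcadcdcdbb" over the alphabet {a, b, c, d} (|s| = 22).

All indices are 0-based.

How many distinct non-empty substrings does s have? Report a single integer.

sorted suffixes:
  #0 SA[0]=3  'abdbbcdbddcadcdcdbb'
  #1 SA[1]=14  'adcdcdbb'
  #2 SA[2]=21  'b'
  #3 SA[3]=20  'bb'
  #4 SA[4]=6  'bbcdbddcadcdcdbb'
  #5 SA[5]=7  'bcdbddcadcdcdbb'
  #6 SA[6]=4  'bdbbcdbddcadcdcdbb'
  #7 SA[7]=0  'bddabdbbcdbddcadcdcdbb'
  #8 SA[8]=10  'bddcadcdcdbb'
  #9 SA[9]=13  'cadcdcdbb'
  #10 SA[10]=18  'cdbb'
  #11 SA[11]=8  'cdbddcadcdcdbb'
  #12 SA[12]=16  'cdcdbb'
  #13 SA[13]=2  'dabdbbcdbddcadcdcdbb'
  #14 SA[14]=19  'dbb'
  #15 SA[15]=5  'dbbcdbddcadcdcdbb'
  #16 SA[16]=9  'dbddcadcdcdbb'
  #17 SA[17]=12  'dcadcdcdbb'
  #18 SA[18]=17  'dcdbb'
  #19 SA[19]=15  'dcdcdbb'
  #20 SA[20]=1  'ddabdbbcdbddcadcdcdbb'
  #21 SA[21]=11  'ddcadcdcdbb'

SA = [3, 14, 21, 20, 6, 7, 4, 0, 10, 13, 18, 8, 16, 2, 19, 5, 9, 12, 17, 15, 1, 11]
i: (SA[i-1],SA[i]) lcp shared
  1: (3,14) 1 'a'
  2: (14,21) 0 ''
  3: (21,20) 1 'b'
  4: (20,6) 2 'bb'
  5: (6,7) 1 'b'
  6: (7,4) 1 'b'
  7: (4,0) 2 'bd'
  8: (0,10) 3 'bdd'
  9: (10,13) 0 ''
  10: (13,18) 1 'c'
  11: (18,8) 3 'cdb'
  12: (8,16) 2 'cd'
  13: (16,2) 0 ''
  14: (2,19) 1 'd'
  15: (19,5) 3 'dbb'
  16: (5,9) 2 'db'
  17: (9,12) 1 'd'
  18: (12,17) 2 'dc'
  19: (17,15) 3 'dcd'
  20: (15,1) 1 'd'
  21: (1,11) 2 'dd'

n(n+1)/2 = 22·23/2 = 253
Σ LCP = 0 + 1 + 0 + 1 + 2 + 1 + 1 + 2 + 3 + 0 + 1 + 3 + 2 + 0 + 1 + 3 + 2 + 1 + 2 + 3 + 1 + 2 = 32
distinct = 253 − 32 = 221

221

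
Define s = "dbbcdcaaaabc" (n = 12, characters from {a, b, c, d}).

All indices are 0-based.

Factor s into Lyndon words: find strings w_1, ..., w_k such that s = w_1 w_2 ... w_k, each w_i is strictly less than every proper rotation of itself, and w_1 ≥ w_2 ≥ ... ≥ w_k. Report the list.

emit factor 1: 'd' (i=0, period=1)
emit factor 2: 'bbcdc' (i=1, period=5)
emit factor 3: 'aaaabc' (i=6, period=6)

["d", "bbcdc", "aaaabc"]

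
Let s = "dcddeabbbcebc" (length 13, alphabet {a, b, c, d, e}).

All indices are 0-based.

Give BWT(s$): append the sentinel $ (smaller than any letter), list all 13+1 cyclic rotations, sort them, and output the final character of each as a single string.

ceabebbdb$cddc

rank  rotation        last
    0  $dcddeabbbcebc  c
    1  abbbcebc$dcdde  e
    2  bbbcebc$dcddea  a
    3  bbcebc$dcddeab  b
    4  bc$dcddeabbbce  e
    5  bcebc$dcddeabb  b
    6  c$dcddeabbbceb  b
    7  cddeabbbcebc$d  d
    8  cebc$dcddeabbb  b
    9  dcddeabbbcebc$  $
   10  ddeabbbcebc$dc  c
   11  deabbbcebc$dcd  d
   12  eabbbcebc$dcdd  d
   13  ebc$dcddeabbbc  c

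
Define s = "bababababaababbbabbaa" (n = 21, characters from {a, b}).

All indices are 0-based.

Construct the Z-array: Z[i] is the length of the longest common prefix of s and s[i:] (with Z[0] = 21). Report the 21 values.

[21, 0, 8, 0, 6, 0, 4, 0, 2, 0, 0, 3, 0, 1, 1, 3, 0, 1, 2, 0, 0]

Z[0]=21
i=1: fresh scan; Z[1]=0
i=2: fresh scan; Z[2]=8 grow→box=[2,10)
i=3: min(r-i=7, Z[1]=0)=0; Z[3]=0
i=4: min(r-i=6, Z[2]=8)=6; Z[4]=6
i=5: min(r-i=5, Z[3]=0)=0; Z[5]=0
i=6: min(r-i=4, Z[4]=6)=4; Z[6]=4
i=7: min(r-i=3, Z[5]=0)=0; Z[7]=0
i=8: min(r-i=2, Z[6]=4)=2; Z[8]=2
i=9: min(r-i=1, Z[7]=0)=0; Z[9]=0
i=10: fresh scan; Z[10]=0
i=11: fresh scan; Z[11]=3 grow→box=[11,14)
i=12: min(r-i=2, Z[1]=0)=0; Z[12]=0
i=13: min(r-i=1, Z[2]=8)=1; Z[13]=1
i=14: fresh scan; Z[14]=1 grow→box=[14,15)
i=15: fresh scan; Z[15]=3 grow→box=[15,18)
i=16: min(r-i=2, Z[1]=0)=0; Z[16]=0
i=17: min(r-i=1, Z[2]=8)=1; Z[17]=1
i=18: fresh scan; Z[18]=2 grow→box=[18,20)
i=19: min(r-i=1, Z[1]=0)=0; Z[19]=0
i=20: fresh scan; Z[20]=0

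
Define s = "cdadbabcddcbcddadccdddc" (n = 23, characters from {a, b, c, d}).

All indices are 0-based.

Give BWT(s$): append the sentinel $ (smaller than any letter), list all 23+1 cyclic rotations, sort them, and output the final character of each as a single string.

cbdddcaddd$bbccdaddacdcc

rank  rotation                  last
    0  $cdadbabcddcbcddadccdddc  c
    1  abcddcbcddadccdddc$cdadb  b
    2  adbabcddcbcddadccdddc$cd  d
    3  adccdddc$cdadbabcddcbcdd  d
    4  babcddcbcddadccdddc$cdad  d
    5  bcddadccdddc$cdadbabcddc  c
    6  bcddcbcddadccdddc$cdadba  a
    7  c$cdadbabcddcbcddadccddd  d
    8  cbcddadccdddc$cdadbabcdd  d
    9  ccdddc$cdadbabcddcbcddad  d
   10  cdadbabcddcbcddadccdddc$  $
   11  cddadccdddc$cdadbabcddcb  b
   12  cddcbcddadccdddc$cdadbab  b
   13  cdddc$cdadbabcddcbcddadc  c
   14  dadbabcddcbcddadccdddc$c  c
   15  dadccdddc$cdadbabcddcbcd  d
   16  dbabcddcbcddadccdddc$cda  a
   17  dc$cdadbabcddcbcddadccdd  d
   18  dcbcddadccdddc$cdadbabcd  d
   19  dccdddc$cdadbabcddcbcdda  a
   20  ddadccdddc$cdadbabcddcbc  c
   21  ddc$cdadbabcddcbcddadccd  d
   22  ddcbcddadccdddc$cdadbabc  c
   23  dddc$cdadbabcddcbcddadcc  c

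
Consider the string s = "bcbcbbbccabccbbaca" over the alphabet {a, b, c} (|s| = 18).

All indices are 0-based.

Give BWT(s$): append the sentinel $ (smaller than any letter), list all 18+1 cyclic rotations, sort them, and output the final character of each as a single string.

rank  rotation             last
    0  $bcbcbbbccabccbbaca  a
    1  a$bcbcbbbccabccbbac  c
    2  abccbbaca$bcbcbbbcc  c
    3  aca$bcbcbbbccabccbb  b
    4  baca$bcbcbbbccabccb  b
    5  bbaca$bcbcbbbccabcc  c
    6  bbbccabccbbaca$bcbc  c
    7  bbccabccbbaca$bcbcb  b
    8  bcbbbccabccbbaca$bc  c
    9  bcbcbbbccabccbbaca$  $
   10  bccabccbbaca$bcbcbb  b
   11  bccbbaca$bcbcbbbcca  a
   12  ca$bcbcbbbccabccbba  a
   13  cabccbbaca$bcbcbbbc  c
   14  cbbaca$bcbcbbbccabc  c
   15  cbbbccabccbbaca$bcb  b
   16  cbcbbbccabccbbaca$b  b
   17  ccabccbbaca$bcbcbbb  b
   18  ccbbaca$bcbcbbbccab  b

accbbccbc$baaccbbbb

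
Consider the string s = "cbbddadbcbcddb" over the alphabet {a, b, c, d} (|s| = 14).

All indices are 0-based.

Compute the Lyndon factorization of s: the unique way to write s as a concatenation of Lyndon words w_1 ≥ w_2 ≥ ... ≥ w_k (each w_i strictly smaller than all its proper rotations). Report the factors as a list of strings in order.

["c", "bbdd", "adbcbcddb"]

emit factor 1: 'c' (i=0, period=1)
emit factor 2: 'bbdd' (i=1, period=4)
emit factor 3: 'adbcbcddb' (i=5, period=9)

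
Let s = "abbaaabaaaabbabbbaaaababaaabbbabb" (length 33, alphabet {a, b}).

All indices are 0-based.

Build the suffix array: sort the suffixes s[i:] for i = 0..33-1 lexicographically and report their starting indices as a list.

[17, 7, 3, 18, 8, 24, 4, 19, 9, 25, 5, 22, 20, 30, 0, 10, 13, 26, 32, 16, 6, 2, 23, 21, 29, 12, 31, 15, 1, 28, 11, 14, 27]

sorted suffixes:
  #0 SA[0]=17  'aaaababaaabbbabb'
  #1 SA[1]=7  'aaaabbabbbaaaababaaabbbabb'
  #2 SA[2]=3  'aaabaaaabbabbbaaaababaaabbbabb'
  #3 SA[3]=18  'aaababaaabbbabb'
  #4 SA[4]=8  'aaabbabbbaaaababaaabbbabb'
  #5 SA[5]=24  'aaabbbabb'
  #6 SA[6]=4  'aabaaaabbabbbaaaababaaabbbabb'
  #7 SA[7]=19  'aababaaabbbabb'
  #8 SA[8]=9  'aabbabbbaaaababaaabbbabb'
  #9 SA[9]=25  'aabbbabb'
  #10 SA[10]=5  'abaaaabbabbbaaaababaaabbbabb'
  #11 SA[11]=22  'abaaabbbabb'
  #12 SA[12]=20  'ababaaabbbabb'
  #13 SA[13]=30  'abb'
  #14 SA[14]=0  'abbaaabaaaabbabbbaaaababaaabbbabb'
  #15 SA[15]=10  'abbabbbaaaababaaabbbabb'
  #16 SA[16]=13  'abbbaaaababaaabbbabb'
  #17 SA[17]=26  'abbbabb'
  #18 SA[18]=32  'b'
  #19 SA[19]=16  'baaaababaaabbbabb'
  #20 SA[20]=6  'baaaabbabbbaaaababaaabbbabb'
  #21 SA[21]=2  'baaabaaaabbabbbaaaababaaabbbabb'
  #22 SA[22]=23  'baaabbbabb'
  #23 SA[23]=21  'babaaabbbabb'
  #24 SA[24]=29  'babb'
  #25 SA[25]=12  'babbbaaaababaaabbbabb'
  #26 SA[26]=31  'bb'
  #27 SA[27]=15  'bbaaaababaaabbbabb'
  #28 SA[28]=1  'bbaaabaaaabbabbbaaaababaaabbbabb'
  #29 SA[29]=28  'bbabb'
  #30 SA[30]=11  'bbabbbaaaababaaabbbabb'
  #31 SA[31]=14  'bbbaaaababaaabbbabb'
  #32 SA[32]=27  'bbbabb'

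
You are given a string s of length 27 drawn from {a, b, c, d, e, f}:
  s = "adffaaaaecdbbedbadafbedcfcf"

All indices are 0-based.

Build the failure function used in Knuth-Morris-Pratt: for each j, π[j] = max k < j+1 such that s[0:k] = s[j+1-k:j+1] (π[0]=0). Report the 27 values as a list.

π[0] = 0
j=1 s[j]='d': π[1]=0 (border '')
j=2 s[j]='f': π[2]=0 (border '')
j=3 s[j]='f': π[3]=0 (border '')
j=4 s[j]='a': π[4]=1 (border 'a')
j=5 s[j]='a': k: 1→0; π[5]=1 (border 'a')
j=6 s[j]='a': k: 1→0; π[6]=1 (border 'a')
j=7 s[j]='a': k: 1→0; π[7]=1 (border 'a')
j=8 s[j]='e': k: 1→0; π[8]=0 (border '')
j=9 s[j]='c': π[9]=0 (border '')
j=10 s[j]='d': π[10]=0 (border '')
j=11 s[j]='b': π[11]=0 (border '')
j=12 s[j]='b': π[12]=0 (border '')
j=13 s[j]='e': π[13]=0 (border '')
j=14 s[j]='d': π[14]=0 (border '')
j=15 s[j]='b': π[15]=0 (border '')
j=16 s[j]='a': π[16]=1 (border 'a')
j=17 s[j]='d': π[17]=2 (border 'ad')
j=18 s[j]='a': k: 2→0; π[18]=1 (border 'a')
j=19 s[j]='f': k: 1→0; π[19]=0 (border '')
j=20 s[j]='b': π[20]=0 (border '')
j=21 s[j]='e': π[21]=0 (border '')
j=22 s[j]='d': π[22]=0 (border '')
j=23 s[j]='c': π[23]=0 (border '')
j=24 s[j]='f': π[24]=0 (border '')
j=25 s[j]='c': π[25]=0 (border '')
j=26 s[j]='f': π[26]=0 (border '')

[0, 0, 0, 0, 1, 1, 1, 1, 0, 0, 0, 0, 0, 0, 0, 0, 1, 2, 1, 0, 0, 0, 0, 0, 0, 0, 0]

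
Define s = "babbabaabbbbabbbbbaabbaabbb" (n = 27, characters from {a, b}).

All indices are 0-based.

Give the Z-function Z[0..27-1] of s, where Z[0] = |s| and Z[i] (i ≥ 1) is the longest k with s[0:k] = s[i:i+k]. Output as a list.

Z[0]=27
i=1: fresh scan; Z[1]=0
i=2: fresh scan; Z[2]=1 scan→box=[2,3)
i=3: fresh scan; Z[3]=3 scan→box=[3,6)
i=4: min(r-i=2, Z[1]=0)=0; Z[4]=0
i=5: min(r-i=1, Z[2]=1)=1; Z[5]=2 scan→box=[5,7)
i=6: min(r-i=1, Z[1]=0)=0; Z[6]=0
i=7: fresh scan; Z[7]=0
i=8: fresh scan; Z[8]=1 scan→box=[8,9)
i=9: fresh scan; Z[9]=1 scan→box=[9,10)
i=10: fresh scan; Z[10]=1 scan→box=[10,11)
i=11: fresh scan; Z[11]=4 scan→box=[11,15)
i=12: min(r-i=3, Z[1]=0)=0; Z[12]=0
i=13: min(r-i=2, Z[2]=1)=1; Z[13]=1
i=14: min(r-i=1, Z[3]=3)=1; Z[14]=1
i=15: fresh scan; Z[15]=1 scan→box=[15,16)
i=16: fresh scan; Z[16]=1 scan→box=[16,17)
i=17: fresh scan; Z[17]=2 scan→box=[17,19)
i=18: min(r-i=1, Z[1]=0)=0; Z[18]=0
i=19: fresh scan; Z[19]=0
i=20: fresh scan; Z[20]=1 scan→box=[20,21)
i=21: fresh scan; Z[21]=2 scan→box=[21,23)
i=22: min(r-i=1, Z[1]=0)=0; Z[22]=0
i=23: fresh scan; Z[23]=0
i=24: fresh scan; Z[24]=1 scan→box=[24,25)
i=25: fresh scan; Z[25]=1 scan→box=[25,26)
i=26: fresh scan; Z[26]=1 scan→box=[26,27)

[27, 0, 1, 3, 0, 2, 0, 0, 1, 1, 1, 4, 0, 1, 1, 1, 1, 2, 0, 0, 1, 2, 0, 0, 1, 1, 1]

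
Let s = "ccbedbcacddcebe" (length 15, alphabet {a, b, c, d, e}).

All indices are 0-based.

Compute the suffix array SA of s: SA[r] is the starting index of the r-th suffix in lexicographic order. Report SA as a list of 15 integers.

[7, 5, 13, 2, 6, 1, 0, 8, 11, 4, 10, 9, 14, 12, 3]

sorted suffixes:
  #0 SA[0]=7  'acddcebe'
  #1 SA[1]=5  'bcacddcebe'
  #2 SA[2]=13  'be'
  #3 SA[3]=2  'bedbcacddcebe'
  #4 SA[4]=6  'cacddcebe'
  #5 SA[5]=1  'cbedbcacddcebe'
  #6 SA[6]=0  'ccbedbcacddcebe'
  #7 SA[7]=8  'cddcebe'
  #8 SA[8]=11  'cebe'
  #9 SA[9]=4  'dbcacddcebe'
  #10 SA[10]=10  'dcebe'
  #11 SA[11]=9  'ddcebe'
  #12 SA[12]=14  'e'
  #13 SA[13]=12  'ebe'
  #14 SA[14]=3  'edbcacddcebe'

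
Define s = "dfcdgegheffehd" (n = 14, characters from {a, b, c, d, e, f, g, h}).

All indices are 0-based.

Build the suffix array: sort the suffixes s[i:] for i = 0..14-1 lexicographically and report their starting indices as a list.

[2, 13, 0, 3, 8, 5, 11, 1, 10, 9, 4, 6, 12, 7]

sorted suffixes:
  #0 SA[0]=2  'cdgegheffehd'
  #1 SA[1]=13  'd'
  #2 SA[2]=0  'dfcdgegheffehd'
  #3 SA[3]=3  'dgegheffehd'
  #4 SA[4]=8  'effehd'
  #5 SA[5]=5  'egheffehd'
  #6 SA[6]=11  'ehd'
  #7 SA[7]=1  'fcdgegheffehd'
  #8 SA[8]=10  'fehd'
  #9 SA[9]=9  'ffehd'
  #10 SA[10]=4  'gegheffehd'
  #11 SA[11]=6  'gheffehd'
  #12 SA[12]=12  'hd'
  #13 SA[13]=7  'heffehd'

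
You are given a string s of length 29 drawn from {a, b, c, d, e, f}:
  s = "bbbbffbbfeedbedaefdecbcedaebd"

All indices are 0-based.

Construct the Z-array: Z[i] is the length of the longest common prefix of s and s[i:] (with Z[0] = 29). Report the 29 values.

Z[0]=29
i=1: fresh scan; Z[1]=3 extend→box=[1,4)
i=2: min(r-i=2, Z[1]=3)=2; Z[2]=2
i=3: min(r-i=1, Z[2]=2)=1; Z[3]=1
i=4: fresh scan; Z[4]=0
i=5: fresh scan; Z[5]=0
i=6: fresh scan; Z[6]=2 extend→box=[6,8)
i=7: min(r-i=1, Z[1]=3)=1; Z[7]=1
i=8: fresh scan; Z[8]=0
i=9: fresh scan; Z[9]=0
i=10: fresh scan; Z[10]=0
i=11: fresh scan; Z[11]=0
i=12: fresh scan; Z[12]=1 extend→box=[12,13)
i=13: fresh scan; Z[13]=0
i=14: fresh scan; Z[14]=0
i=15: fresh scan; Z[15]=0
i=16: fresh scan; Z[16]=0
i=17: fresh scan; Z[17]=0
i=18: fresh scan; Z[18]=0
i=19: fresh scan; Z[19]=0
i=20: fresh scan; Z[20]=0
i=21: fresh scan; Z[21]=1 extend→box=[21,22)
i=22: fresh scan; Z[22]=0
i=23: fresh scan; Z[23]=0
i=24: fresh scan; Z[24]=0
i=25: fresh scan; Z[25]=0
i=26: fresh scan; Z[26]=0
i=27: fresh scan; Z[27]=1 extend→box=[27,28)
i=28: fresh scan; Z[28]=0

[29, 3, 2, 1, 0, 0, 2, 1, 0, 0, 0, 0, 1, 0, 0, 0, 0, 0, 0, 0, 0, 1, 0, 0, 0, 0, 0, 1, 0]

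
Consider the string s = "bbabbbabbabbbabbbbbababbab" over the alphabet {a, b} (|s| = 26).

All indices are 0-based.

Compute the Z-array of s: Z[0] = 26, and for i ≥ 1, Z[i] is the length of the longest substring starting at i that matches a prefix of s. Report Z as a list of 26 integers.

Z[0]=26
i=1: i≥r, start 0; Z[1]=1 scan→box=[1,2)
i=2: i≥r, start 0; Z[2]=0
i=3: i≥r, start 0; Z[3]=2 scan→box=[3,5)
i=4: min(r-i=1, Z[1]=1)=1; Z[4]=5 scan→box=[4,9)
i=5: min(r-i=4, Z[1]=1)=1; Z[5]=1
i=6: min(r-i=3, Z[2]=0)=0; Z[6]=0
i=7: min(r-i=2, Z[3]=2)=2; Z[7]=9 scan→box=[7,16)
i=8: min(r-i=8, Z[1]=1)=1; Z[8]=1
i=9: min(r-i=7, Z[2]=0)=0; Z[9]=0
i=10: min(r-i=6, Z[3]=2)=2; Z[10]=2
i=11: min(r-i=5, Z[4]=5)=5; Z[11]=6 scan→box=[11,17)
i=12: min(r-i=5, Z[1]=1)=1; Z[12]=1
i=13: min(r-i=4, Z[2]=0)=0; Z[13]=0
i=14: min(r-i=3, Z[3]=2)=2; Z[14]=2
i=15: min(r-i=2, Z[4]=5)=2; Z[15]=2
i=16: min(r-i=1, Z[5]=1)=1; Z[16]=2 scan→box=[16,18)
i=17: min(r-i=1, Z[1]=1)=1; Z[17]=4 scan→box=[17,21)
i=18: min(r-i=3, Z[1]=1)=1; Z[18]=1
i=19: min(r-i=2, Z[2]=0)=0; Z[19]=0
i=20: min(r-i=1, Z[3]=2)=1; Z[20]=1
i=21: i≥r, start 0; Z[21]=0
i=22: i≥r, start 0; Z[22]=4 scan→box=[22,26)
i=23: min(r-i=3, Z[1]=1)=1; Z[23]=1
i=24: min(r-i=2, Z[2]=0)=0; Z[24]=0
i=25: min(r-i=1, Z[3]=2)=1; Z[25]=1

[26, 1, 0, 2, 5, 1, 0, 9, 1, 0, 2, 6, 1, 0, 2, 2, 2, 4, 1, 0, 1, 0, 4, 1, 0, 1]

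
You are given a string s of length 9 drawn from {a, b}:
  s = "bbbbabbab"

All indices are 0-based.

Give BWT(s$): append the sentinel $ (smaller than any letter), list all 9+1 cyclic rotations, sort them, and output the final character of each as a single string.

rank  rotation    last
    0  $bbbbabbab  b
    1  ab$bbbbabb  b
    2  abbab$bbbb  b
    3  b$bbbbabba  a
    4  bab$bbbbab  b
    5  babbab$bbb  b
    6  bbab$bbbba  a
    7  bbabbab$bb  b
    8  bbbabbab$b  b
    9  bbbbabbab$  $

bbbabbabb$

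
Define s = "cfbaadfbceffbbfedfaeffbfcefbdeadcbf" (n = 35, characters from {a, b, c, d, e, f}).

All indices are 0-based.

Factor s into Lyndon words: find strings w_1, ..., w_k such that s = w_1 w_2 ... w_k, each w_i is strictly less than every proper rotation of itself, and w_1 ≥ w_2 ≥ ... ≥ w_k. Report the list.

["cf", "b", "aadfbceffbbfedfaeffbfcefbdeadcbf"]

emit factor 1: 'cf' (i=0, period=2)
emit factor 2: 'b' (i=2, period=1)
emit factor 3: 'aadfbceffbbfedfaeffbfcefbdeadcbf' (i=3, period=32)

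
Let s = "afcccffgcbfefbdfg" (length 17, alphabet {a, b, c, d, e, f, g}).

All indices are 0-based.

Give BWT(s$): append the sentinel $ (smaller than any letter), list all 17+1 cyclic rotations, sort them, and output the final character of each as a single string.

rank  rotation            last
    0  $afcccffgcbfefbdfg  g
    1  afcccffgcbfefbdfg$  $
    2  bdfg$afcccffgcbfef  f
    3  bfefbdfg$afcccffgc  c
    4  cbfefbdfg$afcccffg  g
    5  cccffgcbfefbdfg$af  f
    6  ccffgcbfefbdfg$afc  c
    7  cffgcbfefbdfg$afcc  c
    8  dfg$afcccffgcbfefb  b
    9  efbdfg$afcccffgcbf  f
   10  fbdfg$afcccffgcbfe  e
   11  fcccffgcbfefbdfg$a  a
   12  fefbdfg$afcccffgcb  b
   13  ffgcbfefbdfg$afccc  c
   14  fg$afcccffgcbfefbd  d
   15  fgcbfefbdfg$afcccf  f
   16  g$afcccffgcbfefbdf  f
   17  gcbfefbdfg$afcccff  f

g$fcgfccbfeabcdfff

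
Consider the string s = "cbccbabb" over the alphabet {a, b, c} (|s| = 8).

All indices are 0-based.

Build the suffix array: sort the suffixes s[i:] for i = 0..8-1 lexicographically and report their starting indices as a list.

[5, 7, 4, 6, 1, 3, 0, 2]

sorted suffixes:
  #0 SA[0]=5  'abb'
  #1 SA[1]=7  'b'
  #2 SA[2]=4  'babb'
  #3 SA[3]=6  'bb'
  #4 SA[4]=1  'bccbabb'
  #5 SA[5]=3  'cbabb'
  #6 SA[6]=0  'cbccbabb'
  #7 SA[7]=2  'ccbabb'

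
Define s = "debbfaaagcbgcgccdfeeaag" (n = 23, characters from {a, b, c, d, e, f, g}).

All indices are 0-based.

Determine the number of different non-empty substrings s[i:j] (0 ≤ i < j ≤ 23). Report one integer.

254

rank | idx | suffix
   0 |   5 | aaagcbgcgccdfeeaag
   1 |  20 | aag
   2 |   6 | aagcbgcgccdfeeaag
   3 |  21 | ag
   4 |   7 | agcbgcgccdfeeaag
   5 |   2 | bbfaaagcbgcgccdfeeaag
   6 |   3 | bfaaagcbgcgccdfeeaag
   7 |  10 | bgcgccdfeeaag
   8 |   9 | cbgcgccdfeeaag
   9 |  14 | ccdfeeaag
  10 |  15 | cdfeeaag
  11 |  12 | cgccdfeeaag
  12 |   0 | debbfaaagcbgcgccdfeeaag
  13 |  16 | dfeeaag
  14 |  19 | eaag
  15 |   1 | ebbfaaagcbgcgccdfeeaag
  16 |  18 | eeaag
  17 |   4 | faaagcbgcgccdfeeaag
  18 |  17 | feeaag
  19 |  22 | g
  20 |   8 | gcbgcgccdfeeaag
  21 |  13 | gccdfeeaag
  22 |  11 | gcgccdfeeaag

SA = [5, 20, 6, 21, 7, 2, 3, 10, 9, 14, 15, 12, 0, 16, 19, 1, 18, 4, 17, 22, 8, 13, 11]
[i] adj suffixes → lcp
  [1] 5/20 → 2 ('aa')
  [2] 20/6 → 3 ('aag')
  [3] 6/21 → 1 ('a')
  [4] 21/7 → 2 ('ag')
  [5] 7/2 → 0 ('')
  [6] 2/3 → 1 ('b')
  [7] 3/10 → 1 ('b')
  [8] 10/9 → 0 ('')
  [9] 9/14 → 1 ('c')
  [10] 14/15 → 1 ('c')
  [11] 15/12 → 1 ('c')
  [12] 12/0 → 0 ('')
  [13] 0/16 → 1 ('d')
  [14] 16/19 → 0 ('')
  [15] 19/1 → 1 ('e')
  [16] 1/18 → 1 ('e')
  [17] 18/4 → 0 ('')
  [18] 4/17 → 1 ('f')
  [19] 17/22 → 0 ('')
  [20] 22/8 → 1 ('g')
  [21] 8/13 → 2 ('gc')
  [22] 13/11 → 2 ('gc')

n(n+1)/2 = 23·24/2 = 276
Σ LCP = 0 + 2 + 3 + 1 + 2 + 0 + 1 + 1 + 0 + 1 + 1 + 1 + 0 + 1 + 0 + 1 + 1 + 0 + 1 + 0 + 1 + 2 + 2 = 22
distinct = 276 − 22 = 254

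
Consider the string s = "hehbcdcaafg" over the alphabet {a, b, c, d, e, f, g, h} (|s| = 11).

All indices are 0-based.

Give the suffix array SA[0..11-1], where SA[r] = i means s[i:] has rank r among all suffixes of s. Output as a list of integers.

[7, 8, 3, 6, 4, 5, 1, 9, 10, 2, 0]

rank | idx | suffix
   0 |   7 | aafg
   1 |   8 | afg
   2 |   3 | bcdcaafg
   3 |   6 | caafg
   4 |   4 | cdcaafg
   5 |   5 | dcaafg
   6 |   1 | ehbcdcaafg
   7 |   9 | fg
   8 |  10 | g
   9 |   2 | hbcdcaafg
  10 |   0 | hehbcdcaafg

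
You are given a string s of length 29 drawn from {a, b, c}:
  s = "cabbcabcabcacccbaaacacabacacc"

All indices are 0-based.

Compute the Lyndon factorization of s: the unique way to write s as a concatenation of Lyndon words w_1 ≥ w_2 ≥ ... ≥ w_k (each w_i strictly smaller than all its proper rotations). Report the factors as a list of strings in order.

["c", "abbcabcabcacccb", "aaacacabacacc"]

emit factor 1: 'c' (i=0, period=1)
emit factor 2: 'abbcabcabcacccb' (i=1, period=15)
emit factor 3: 'aaacacabacacc' (i=16, period=13)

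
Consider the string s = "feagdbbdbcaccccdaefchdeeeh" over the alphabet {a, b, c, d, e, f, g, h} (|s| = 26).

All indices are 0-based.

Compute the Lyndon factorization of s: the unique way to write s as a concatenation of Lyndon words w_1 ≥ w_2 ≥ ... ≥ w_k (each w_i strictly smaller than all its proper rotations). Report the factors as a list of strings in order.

["f", "e", "agdbbdbc", "accccdaefchdeeeh"]

emit factor 1: 'f' (i=0, period=1)
emit factor 2: 'e' (i=1, period=1)
emit factor 3: 'agdbbdbc' (i=2, period=8)
emit factor 4: 'accccdaefchdeeeh' (i=10, period=16)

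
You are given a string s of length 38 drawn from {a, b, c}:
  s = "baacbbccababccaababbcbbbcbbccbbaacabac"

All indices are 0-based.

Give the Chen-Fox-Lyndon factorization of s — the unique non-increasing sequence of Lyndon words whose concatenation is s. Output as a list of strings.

["b", "aacbbccababcc", "aababbcbbbcbbccbbaacabac"]

emit factor 1: 'b' (i=0, period=1)
emit factor 2: 'aacbbccababcc' (i=1, period=13)
emit factor 3: 'aababbcbbbcbbccbbaacabac' (i=14, period=24)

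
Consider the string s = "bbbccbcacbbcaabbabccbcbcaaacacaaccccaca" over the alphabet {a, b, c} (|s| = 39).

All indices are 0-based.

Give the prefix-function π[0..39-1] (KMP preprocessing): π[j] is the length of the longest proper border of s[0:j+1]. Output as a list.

[0, 1, 2, 0, 0, 1, 0, 0, 0, 1, 2, 0, 0, 0, 1, 2, 0, 1, 0, 0, 1, 0, 1, 0, 0, 0, 0, 0, 0, 0, 0, 0, 0, 0, 0, 0, 0, 0, 0]

π[0] = 0
j=1 s[j]='b': π[1]=1 (border 'b')
j=2 s[j]='b': π[2]=2 (border 'bb')
j=3 s[j]='c': k: 2→1→0; π[3]=0 (border '')
j=4 s[j]='c': π[4]=0 (border '')
j=5 s[j]='b': π[5]=1 (border 'b')
j=6 s[j]='c': k: 1→0; π[6]=0 (border '')
j=7 s[j]='a': π[7]=0 (border '')
j=8 s[j]='c': π[8]=0 (border '')
j=9 s[j]='b': π[9]=1 (border 'b')
j=10 s[j]='b': π[10]=2 (border 'bb')
j=11 s[j]='c': k: 2→1→0; π[11]=0 (border '')
j=12 s[j]='a': π[12]=0 (border '')
j=13 s[j]='a': π[13]=0 (border '')
j=14 s[j]='b': π[14]=1 (border 'b')
j=15 s[j]='b': π[15]=2 (border 'bb')
j=16 s[j]='a': k: 2→1→0; π[16]=0 (border '')
j=17 s[j]='b': π[17]=1 (border 'b')
j=18 s[j]='c': k: 1→0; π[18]=0 (border '')
j=19 s[j]='c': π[19]=0 (border '')
j=20 s[j]='b': π[20]=1 (border 'b')
j=21 s[j]='c': k: 1→0; π[21]=0 (border '')
j=22 s[j]='b': π[22]=1 (border 'b')
j=23 s[j]='c': k: 1→0; π[23]=0 (border '')
j=24 s[j]='a': π[24]=0 (border '')
j=25 s[j]='a': π[25]=0 (border '')
j=26 s[j]='a': π[26]=0 (border '')
j=27 s[j]='c': π[27]=0 (border '')
j=28 s[j]='a': π[28]=0 (border '')
j=29 s[j]='c': π[29]=0 (border '')
j=30 s[j]='a': π[30]=0 (border '')
j=31 s[j]='a': π[31]=0 (border '')
j=32 s[j]='c': π[32]=0 (border '')
j=33 s[j]='c': π[33]=0 (border '')
j=34 s[j]='c': π[34]=0 (border '')
j=35 s[j]='c': π[35]=0 (border '')
j=36 s[j]='a': π[36]=0 (border '')
j=37 s[j]='c': π[37]=0 (border '')
j=38 s[j]='a': π[38]=0 (border '')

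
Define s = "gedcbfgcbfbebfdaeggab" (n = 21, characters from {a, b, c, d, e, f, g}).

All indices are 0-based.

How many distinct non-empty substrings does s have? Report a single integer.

sorted suffixes:
  #0 SA[0]=19  'ab'
  #1 SA[1]=15  'aeggab'
  #2 SA[2]=20  'b'
  #3 SA[3]=10  'bebfdaeggab'
  #4 SA[4]=8  'bfbebfdaeggab'
  #5 SA[5]=12  'bfdaeggab'
  #6 SA[6]=4  'bfgcbfbebfdaeggab'
  #7 SA[7]=7  'cbfbebfdaeggab'
  #8 SA[8]=3  'cbfgcbfbebfdaeggab'
  #9 SA[9]=14  'daeggab'
  #10 SA[10]=2  'dcbfgcbfbebfdaeggab'
  #11 SA[11]=11  'ebfdaeggab'
  #12 SA[12]=1  'edcbfgcbfbebfdaeggab'
  #13 SA[13]=16  'eggab'
  #14 SA[14]=9  'fbebfdaeggab'
  #15 SA[15]=13  'fdaeggab'
  #16 SA[16]=5  'fgcbfbebfdaeggab'
  #17 SA[17]=18  'gab'
  #18 SA[18]=6  'gcbfbebfdaeggab'
  #19 SA[19]=0  'gedcbfgcbfbebfdaeggab'
  #20 SA[20]=17  'ggab'

SA = [19, 15, 20, 10, 8, 12, 4, 7, 3, 14, 2, 11, 1, 16, 9, 13, 5, 18, 6, 0, 17]
[i] adj suffixes → lcp
  [1] 19/15 → 1 ('a')
  [2] 15/20 → 0 ('')
  [3] 20/10 → 1 ('b')
  [4] 10/8 → 1 ('b')
  [5] 8/12 → 2 ('bf')
  [6] 12/4 → 2 ('bf')
  [7] 4/7 → 0 ('')
  [8] 7/3 → 3 ('cbf')
  [9] 3/14 → 0 ('')
  [10] 14/2 → 1 ('d')
  [11] 2/11 → 0 ('')
  [12] 11/1 → 1 ('e')
  [13] 1/16 → 1 ('e')
  [14] 16/9 → 0 ('')
  [15] 9/13 → 1 ('f')
  [16] 13/5 → 1 ('f')
  [17] 5/18 → 0 ('')
  [18] 18/6 → 1 ('g')
  [19] 6/0 → 1 ('g')
  [20] 0/17 → 1 ('g')

n(n+1)/2 = 21·22/2 = 231
Σ LCP = 0 + 1 + 0 + 1 + 1 + 2 + 2 + 0 + 3 + 0 + 1 + 0 + 1 + 1 + 0 + 1 + 1 + 0 + 1 + 1 + 1 = 18
distinct = 231 − 18 = 213

213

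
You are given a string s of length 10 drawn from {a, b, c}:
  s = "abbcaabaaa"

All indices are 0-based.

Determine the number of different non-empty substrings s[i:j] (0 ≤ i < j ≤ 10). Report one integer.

45

rank→(start, suffix):
  0 → (9, 'a')
  1 → (8, 'aa')
  2 → (7, 'aaa')
  3 → (4, 'aabaaa')
  4 → (5, 'abaaa')
  5 → (0, 'abbcaabaaa')
  6 → (6, 'baaa')
  7 → (1, 'bbcaabaaa')
  8 → (2, 'bcaabaaa')
  9 → (3, 'caabaaa')

SA = [9, 8, 7, 4, 5, 0, 6, 1, 2, 3]
rank  pair      lcp
   1  s[9:],s[8:]  1  'a'
   2  s[8:],s[7:]  2  'aa'
   3  s[7:],s[4:]  2  'aa'
   4  s[4:],s[5:]  1  'a'
   5  s[5:],s[0:]  2  'ab'
   6  s[0:],s[6:]  0  ''
   7  s[6:],s[1:]  1  'b'
   8  s[1:],s[2:]  1  'b'
   9  s[2:],s[3:]  0  ''

n(n+1)/2 = 10·11/2 = 55
Σ LCP = 0 + 1 + 2 + 2 + 1 + 2 + 0 + 1 + 1 + 0 = 10
distinct = 55 − 10 = 45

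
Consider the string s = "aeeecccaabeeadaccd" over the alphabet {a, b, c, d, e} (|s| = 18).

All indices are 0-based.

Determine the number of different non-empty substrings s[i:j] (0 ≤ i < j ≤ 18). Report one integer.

154

rank→(start, suffix):
  0 → (7, 'aabeeadaccd')
  1 → (8, 'abeeadaccd')
  2 → (14, 'accd')
  3 → (12, 'adaccd')
  4 → (0, 'aeeecccaabeeadaccd')
  5 → (9, 'beeadaccd')
  6 → (6, 'caabeeadaccd')
  7 → (5, 'ccaabeeadaccd')
  8 → (4, 'cccaabeeadaccd')
  9 → (15, 'ccd')
  10 → (16, 'cd')
  11 → (17, 'd')
  12 → (13, 'daccd')
  13 → (11, 'eadaccd')
  14 → (3, 'ecccaabeeadaccd')
  15 → (10, 'eeadaccd')
  16 → (2, 'eecccaabeeadaccd')
  17 → (1, 'eeecccaabeeadaccd')

SA = [7, 8, 14, 12, 0, 9, 6, 5, 4, 15, 16, 17, 13, 11, 3, 10, 2, 1]
i: (SA[i-1],SA[i]) lcp shared
  1: (7,8) 1 'a'
  2: (8,14) 1 'a'
  3: (14,12) 1 'a'
  4: (12,0) 1 'a'
  5: (0,9) 0 ''
  6: (9,6) 0 ''
  7: (6,5) 1 'c'
  8: (5,4) 2 'cc'
  9: (4,15) 2 'cc'
  10: (15,16) 1 'c'
  11: (16,17) 0 ''
  12: (17,13) 1 'd'
  13: (13,11) 0 ''
  14: (11,3) 1 'e'
  15: (3,10) 1 'e'
  16: (10,2) 2 'ee'
  17: (2,1) 2 'ee'

n(n+1)/2 = 18·19/2 = 171
Σ LCP = 0 + 1 + 1 + 1 + 1 + 0 + 0 + 1 + 2 + 2 + 1 + 0 + 1 + 0 + 1 + 1 + 2 + 2 = 17
distinct = 171 − 17 = 154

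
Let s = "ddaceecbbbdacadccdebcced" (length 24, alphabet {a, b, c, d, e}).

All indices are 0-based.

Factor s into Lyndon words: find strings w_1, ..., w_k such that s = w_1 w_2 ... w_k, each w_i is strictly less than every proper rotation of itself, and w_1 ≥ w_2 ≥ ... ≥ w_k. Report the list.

emit factor 1: 'd' (i=0, period=1)
emit factor 2: 'd' (i=1, period=1)
emit factor 3: 'aceecbbbd' (i=2, period=9)
emit factor 4: 'acadccdebcced' (i=11, period=13)

["d", "d", "aceecbbbd", "acadccdebcced"]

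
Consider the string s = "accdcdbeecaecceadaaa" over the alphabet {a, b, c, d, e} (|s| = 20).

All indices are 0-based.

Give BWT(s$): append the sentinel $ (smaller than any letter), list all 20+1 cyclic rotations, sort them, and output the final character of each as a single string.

aaad$ecdeaedccaccceab

rank  rotation               last
    0  $accdcdbeecaecceadaaa  a
    1  a$accdcdbeecaecceadaa  a
    2  aa$accdcdbeecaecceada  a
    3  aaa$accdcdbeecaeccead  d
    4  accdcdbeecaecceadaaa$  $
    5  adaaa$accdcdbeecaecce  e
    6  aecceadaaa$accdcdbeec  c
    7  beecaecceadaaa$accdcd  d
    8  caecceadaaa$accdcdbee  e
    9  ccdcdbeecaecceadaaa$a  a
   10  cceadaaa$accdcdbeecae  e
   11  cdbeecaecceadaaa$accd  d
   12  cdcdbeecaecceadaaa$ac  c
   13  ceadaaa$accdcdbeecaec  c
   14  daaa$accdcdbeecaeccea  a
   15  dbeecaecceadaaa$accdc  c
   16  dcdbeecaecceadaaa$acc  c
   17  eadaaa$accdcdbeecaecc  c
   18  ecaecceadaaa$accdcdbe  e
   19  ecceadaaa$accdcdbeeca  a
   20  eecaecceadaaa$accdcdb  b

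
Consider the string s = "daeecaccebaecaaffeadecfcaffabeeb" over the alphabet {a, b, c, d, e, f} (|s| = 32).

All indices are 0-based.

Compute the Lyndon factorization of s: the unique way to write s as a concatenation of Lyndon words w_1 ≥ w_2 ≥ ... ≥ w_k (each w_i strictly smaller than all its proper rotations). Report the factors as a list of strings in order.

emit factor 1: 'd' (i=0, period=1)
emit factor 2: 'aeec' (i=1, period=4)
emit factor 3: 'accebaec' (i=5, period=8)
emit factor 4: 'aaffeadecfcaffabeeb' (i=13, period=19)

["d", "aeec", "accebaec", "aaffeadecfcaffabeeb"]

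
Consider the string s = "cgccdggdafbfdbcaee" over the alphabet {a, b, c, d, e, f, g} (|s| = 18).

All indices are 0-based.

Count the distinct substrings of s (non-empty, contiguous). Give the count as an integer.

rank→(start, suffix):
  0 → (15, 'aee')
  1 → (8, 'afbfdbcaee')
  2 → (13, 'bcaee')
  3 → (10, 'bfdbcaee')
  4 → (14, 'caee')
  5 → (2, 'ccdggdafbfdbcaee')
  6 → (3, 'cdggdafbfdbcaee')
  7 → (0, 'cgccdggdafbfdbcaee')
  8 → (7, 'dafbfdbcaee')
  9 → (12, 'dbcaee')
  10 → (4, 'dggdafbfdbcaee')
  11 → (17, 'e')
  12 → (16, 'ee')
  13 → (9, 'fbfdbcaee')
  14 → (11, 'fdbcaee')
  15 → (1, 'gccdggdafbfdbcaee')
  16 → (6, 'gdafbfdbcaee')
  17 → (5, 'ggdafbfdbcaee')

SA = [15, 8, 13, 10, 14, 2, 3, 0, 7, 12, 4, 17, 16, 9, 11, 1, 6, 5]
[i] adj suffixes → lcp
  [1] 15/8 → 1 ('a')
  [2] 8/13 → 0 ('')
  [3] 13/10 → 1 ('b')
  [4] 10/14 → 0 ('')
  [5] 14/2 → 1 ('c')
  [6] 2/3 → 1 ('c')
  [7] 3/0 → 1 ('c')
  [8] 0/7 → 0 ('')
  [9] 7/12 → 1 ('d')
  [10] 12/4 → 1 ('d')
  [11] 4/17 → 0 ('')
  [12] 17/16 → 1 ('e')
  [13] 16/9 → 0 ('')
  [14] 9/11 → 1 ('f')
  [15] 11/1 → 0 ('')
  [16] 1/6 → 1 ('g')
  [17] 6/5 → 1 ('g')

n(n+1)/2 = 18·19/2 = 171
Σ LCP = 0 + 1 + 0 + 1 + 0 + 1 + 1 + 1 + 0 + 1 + 1 + 0 + 1 + 0 + 1 + 0 + 1 + 1 = 11
distinct = 171 − 11 = 160

160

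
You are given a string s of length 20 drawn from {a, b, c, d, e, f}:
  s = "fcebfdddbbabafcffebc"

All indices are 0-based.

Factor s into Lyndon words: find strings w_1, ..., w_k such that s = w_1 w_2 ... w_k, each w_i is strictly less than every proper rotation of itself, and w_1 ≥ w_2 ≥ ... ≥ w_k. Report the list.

emit factor 1: 'f' (i=0, period=1)
emit factor 2: 'ce' (i=1, period=2)
emit factor 3: 'bfddd' (i=3, period=5)
emit factor 4: 'b' (i=8, period=1)
emit factor 5: 'b' (i=9, period=1)
emit factor 6: 'abafcffebc' (i=10, period=10)

["f", "ce", "bfddd", "b", "b", "abafcffebc"]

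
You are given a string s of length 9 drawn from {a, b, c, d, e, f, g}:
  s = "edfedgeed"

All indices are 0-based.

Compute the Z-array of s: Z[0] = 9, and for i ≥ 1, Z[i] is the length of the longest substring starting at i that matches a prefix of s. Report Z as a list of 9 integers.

Z[0]=9
i=1: fresh scan; Z[1]=0
i=2: fresh scan; Z[2]=0
i=3: fresh scan; Z[3]=2 scan→box=[3,5)
i=4: min(r-i=1, Z[1]=0)=0; Z[4]=0
i=5: fresh scan; Z[5]=0
i=6: fresh scan; Z[6]=1 scan→box=[6,7)
i=7: fresh scan; Z[7]=2 scan→box=[7,9)
i=8: min(r-i=1, Z[1]=0)=0; Z[8]=0

[9, 0, 0, 2, 0, 0, 1, 2, 0]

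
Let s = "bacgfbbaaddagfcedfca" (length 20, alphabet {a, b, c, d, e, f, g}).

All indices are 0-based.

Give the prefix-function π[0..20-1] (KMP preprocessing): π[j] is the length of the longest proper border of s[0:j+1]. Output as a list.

[0, 0, 0, 0, 0, 1, 1, 2, 0, 0, 0, 0, 0, 0, 0, 0, 0, 0, 0, 0]

π[0] = 0
j=1 s[j]='a': π[1]=0 (border '')
j=2 s[j]='c': π[2]=0 (border '')
j=3 s[j]='g': π[3]=0 (border '')
j=4 s[j]='f': π[4]=0 (border '')
j=5 s[j]='b': π[5]=1 (border 'b')
j=6 s[j]='b': k: 1→0; π[6]=1 (border 'b')
j=7 s[j]='a': π[7]=2 (border 'ba')
j=8 s[j]='a': k: 2→0; π[8]=0 (border '')
j=9 s[j]='d': π[9]=0 (border '')
j=10 s[j]='d': π[10]=0 (border '')
j=11 s[j]='a': π[11]=0 (border '')
j=12 s[j]='g': π[12]=0 (border '')
j=13 s[j]='f': π[13]=0 (border '')
j=14 s[j]='c': π[14]=0 (border '')
j=15 s[j]='e': π[15]=0 (border '')
j=16 s[j]='d': π[16]=0 (border '')
j=17 s[j]='f': π[17]=0 (border '')
j=18 s[j]='c': π[18]=0 (border '')
j=19 s[j]='a': π[19]=0 (border '')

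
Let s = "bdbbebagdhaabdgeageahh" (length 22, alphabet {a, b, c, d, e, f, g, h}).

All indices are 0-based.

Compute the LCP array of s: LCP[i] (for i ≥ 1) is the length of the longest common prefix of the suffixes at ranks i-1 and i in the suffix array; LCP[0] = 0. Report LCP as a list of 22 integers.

rank | idx | suffix
   0 |  10 | aabdgeageahh
   1 |  11 | abdgeageahh
   2 |   6 | agdhaabdgeageahh
   3 |  16 | ageahh
   4 |  19 | ahh
   5 |   5 | bagdhaabdgeageahh
   6 |   2 | bbebagdhaabdgeageahh
   7 |   0 | bdbbebagdhaabdgeageahh
   8 |  12 | bdgeageahh
   9 |   3 | bebagdhaabdgeageahh
  10 |   1 | dbbebagdhaabdgeageahh
  11 |  13 | dgeageahh
  12 |   8 | dhaabdgeageahh
  13 |  15 | eageahh
  14 |  18 | eahh
  15 |   4 | ebagdhaabdgeageahh
  16 |   7 | gdhaabdgeageahh
  17 |  14 | geageahh
  18 |  17 | geahh
  19 |  21 | h
  20 |   9 | haabdgeageahh
  21 |  20 | hh

SA = [10, 11, 6, 16, 19, 5, 2, 0, 12, 3, 1, 13, 8, 15, 18, 4, 7, 14, 17, 21, 9, 20]
rank  pair      lcp
   1  s[10:],s[11:]  1  'a'
   2  s[11:],s[6:]  1  'a'
   3  s[6:],s[16:]  2  'ag'
   4  s[16:],s[19:]  1  'a'
   5  s[19:],s[5:]  0  ''
   6  s[5:],s[2:]  1  'b'
   7  s[2:],s[0:]  1  'b'
   8  s[0:],s[12:]  2  'bd'
   9  s[12:],s[3:]  1  'b'
  10  s[3:],s[1:]  0  ''
  11  s[1:],s[13:]  1  'd'
  12  s[13:],s[8:]  1  'd'
  13  s[8:],s[15:]  0  ''
  14  s[15:],s[18:]  2  'ea'
  15  s[18:],s[4:]  1  'e'
  16  s[4:],s[7:]  0  ''
  17  s[7:],s[14:]  1  'g'
  18  s[14:],s[17:]  3  'gea'
  19  s[17:],s[21:]  0  ''
  20  s[21:],s[9:]  1  'h'
  21  s[9:],s[20:]  1  'h'

[0, 1, 1, 2, 1, 0, 1, 1, 2, 1, 0, 1, 1, 0, 2, 1, 0, 1, 3, 0, 1, 1]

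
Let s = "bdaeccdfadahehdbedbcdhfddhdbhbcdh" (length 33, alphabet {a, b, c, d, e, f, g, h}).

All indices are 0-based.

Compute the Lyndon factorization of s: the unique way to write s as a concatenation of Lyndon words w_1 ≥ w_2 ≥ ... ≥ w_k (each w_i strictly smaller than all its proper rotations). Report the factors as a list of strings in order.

["bd", "aeccdf", "adahehdbedbcdhfddhdbhbcdh"]

emit factor 1: 'bd' (i=0, period=2)
emit factor 2: 'aeccdf' (i=2, period=6)
emit factor 3: 'adahehdbedbcdhfddhdbhbcdh' (i=8, period=25)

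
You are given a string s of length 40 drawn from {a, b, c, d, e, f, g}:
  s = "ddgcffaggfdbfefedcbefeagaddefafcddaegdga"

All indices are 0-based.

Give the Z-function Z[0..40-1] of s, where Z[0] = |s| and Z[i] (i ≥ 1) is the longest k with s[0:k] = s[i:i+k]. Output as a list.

[40, 1, 0, 0, 0, 0, 0, 0, 0, 0, 1, 0, 0, 0, 0, 0, 1, 0, 0, 0, 0, 0, 0, 0, 0, 2, 1, 0, 0, 0, 0, 0, 2, 1, 0, 0, 0, 1, 0, 0]

Z[0]=40
i=1: outside box; Z[1]=1 extend→box=[1,2)
i=2: outside box; Z[2]=0
i=3: outside box; Z[3]=0
i=4: outside box; Z[4]=0
i=5: outside box; Z[5]=0
i=6: outside box; Z[6]=0
i=7: outside box; Z[7]=0
i=8: outside box; Z[8]=0
i=9: outside box; Z[9]=0
i=10: outside box; Z[10]=1 extend→box=[10,11)
i=11: outside box; Z[11]=0
i=12: outside box; Z[12]=0
i=13: outside box; Z[13]=0
i=14: outside box; Z[14]=0
i=15: outside box; Z[15]=0
i=16: outside box; Z[16]=1 extend→box=[16,17)
i=17: outside box; Z[17]=0
i=18: outside box; Z[18]=0
i=19: outside box; Z[19]=0
i=20: outside box; Z[20]=0
i=21: outside box; Z[21]=0
i=22: outside box; Z[22]=0
i=23: outside box; Z[23]=0
i=24: outside box; Z[24]=0
i=25: outside box; Z[25]=2 extend→box=[25,27)
i=26: min(r-i=1, Z[1]=1)=1; Z[26]=1
i=27: outside box; Z[27]=0
i=28: outside box; Z[28]=0
i=29: outside box; Z[29]=0
i=30: outside box; Z[30]=0
i=31: outside box; Z[31]=0
i=32: outside box; Z[32]=2 extend→box=[32,34)
i=33: min(r-i=1, Z[1]=1)=1; Z[33]=1
i=34: outside box; Z[34]=0
i=35: outside box; Z[35]=0
i=36: outside box; Z[36]=0
i=37: outside box; Z[37]=1 extend→box=[37,38)
i=38: outside box; Z[38]=0
i=39: outside box; Z[39]=0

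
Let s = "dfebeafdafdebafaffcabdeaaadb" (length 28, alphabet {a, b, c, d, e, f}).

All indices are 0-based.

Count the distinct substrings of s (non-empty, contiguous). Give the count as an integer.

rank | idx | suffix
   0 |  23 | aaadb
   1 |  24 | aadb
   2 |  19 | abdeaaadb
   3 |  25 | adb
   4 |  13 | afaffcabdeaaadb
   5 |   5 | afdafdebafaffcabdeaaadb
   6 |   8 | afdebafaffcabdeaaadb
   7 |  15 | affcabdeaaadb
   8 |  27 | b
   9 |  12 | bafaffcabdeaaadb
  10 |  20 | bdeaaadb
  11 |   3 | beafdafdebafaffcabdeaaadb
  12 |  18 | cabdeaaadb
  13 |   7 | dafdebafaffcabdeaaadb
  14 |  26 | db
  15 |  21 | deaaadb
  16 |  10 | debafaffcabdeaaadb
  17 |   0 | dfebeafdafdebafaffcabdeaaadb
  18 |  22 | eaaadb
  19 |   4 | eafdafdebafaffcabdeaaadb
  20 |  11 | ebafaffcabdeaaadb
  21 |   2 | ebeafdafdebafaffcabdeaaadb
  22 |  14 | faffcabdeaaadb
  23 |  17 | fcabdeaaadb
  24 |   6 | fdafdebafaffcabdeaaadb
  25 |   9 | fdebafaffcabdeaaadb
  26 |   1 | febeafdafdebafaffcabdeaaadb
  27 |  16 | ffcabdeaaadb

SA = [23, 24, 19, 25, 13, 5, 8, 15, 27, 12, 20, 3, 18, 7, 26, 21, 10, 0, 22, 4, 11, 2, 14, 17, 6, 9, 1, 16]
i: (SA[i-1],SA[i]) lcp shared
  1: (23,24) 2 'aa'
  2: (24,19) 1 'a'
  3: (19,25) 1 'a'
  4: (25,13) 1 'a'
  5: (13,5) 2 'af'
  6: (5,8) 3 'afd'
  7: (8,15) 2 'af'
  8: (15,27) 0 ''
  9: (27,12) 1 'b'
  10: (12,20) 1 'b'
  11: (20,3) 1 'b'
  12: (3,18) 0 ''
  13: (18,7) 0 ''
  14: (7,26) 1 'd'
  15: (26,21) 1 'd'
  16: (21,10) 2 'de'
  17: (10,0) 1 'd'
  18: (0,22) 0 ''
  19: (22,4) 2 'ea'
  20: (4,11) 1 'e'
  21: (11,2) 2 'eb'
  22: (2,14) 0 ''
  23: (14,17) 1 'f'
  24: (17,6) 1 'f'
  25: (6,9) 2 'fd'
  26: (9,1) 1 'f'
  27: (1,16) 1 'f'

n(n+1)/2 = 28·29/2 = 406
Σ LCP = 0 + 2 + 1 + 1 + 1 + 2 + 3 + 2 + 0 + 1 + 1 + 1 + 0 + 0 + 1 + 1 + 2 + 1 + 0 + 2 + 1 + 2 + 0 + 1 + 1 + 2 + 1 + 1 = 31
distinct = 406 − 31 = 375

375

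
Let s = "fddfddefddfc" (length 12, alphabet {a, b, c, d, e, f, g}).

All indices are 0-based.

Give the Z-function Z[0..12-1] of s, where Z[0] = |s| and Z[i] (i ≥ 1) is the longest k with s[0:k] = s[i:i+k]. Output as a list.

Z[0]=12
i=1: i≥r, start 0; Z[1]=0
i=2: i≥r, start 0; Z[2]=0
i=3: i≥r, start 0; Z[3]=3 scan→box=[3,6)
i=4: min(r-i=2, Z[1]=0)=0; Z[4]=0
i=5: min(r-i=1, Z[2]=0)=0; Z[5]=0
i=6: i≥r, start 0; Z[6]=0
i=7: i≥r, start 0; Z[7]=4 scan→box=[7,11)
i=8: min(r-i=3, Z[1]=0)=0; Z[8]=0
i=9: min(r-i=2, Z[2]=0)=0; Z[9]=0
i=10: min(r-i=1, Z[3]=3)=1; Z[10]=1
i=11: i≥r, start 0; Z[11]=0

[12, 0, 0, 3, 0, 0, 0, 4, 0, 0, 1, 0]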